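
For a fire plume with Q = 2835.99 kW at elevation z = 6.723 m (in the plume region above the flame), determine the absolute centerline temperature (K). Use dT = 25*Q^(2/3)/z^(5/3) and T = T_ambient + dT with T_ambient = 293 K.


Q^(2/3) = 200.36
z^(5/3) = 23.948
dT = 25 * 200.36 / 23.948 = 209.16 K
T = 293 + 209.16 = 502.16 K

502.16 K


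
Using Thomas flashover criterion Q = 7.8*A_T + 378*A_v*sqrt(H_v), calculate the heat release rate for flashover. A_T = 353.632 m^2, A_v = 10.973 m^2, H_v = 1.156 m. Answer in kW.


7.8*A_T = 2758.3
sqrt(H_v) = 1.0752
378*A_v*sqrt(H_v) = 4459.6
Q = 2758.3 + 4459.6 = 7217.9 kW

7217.9 kW


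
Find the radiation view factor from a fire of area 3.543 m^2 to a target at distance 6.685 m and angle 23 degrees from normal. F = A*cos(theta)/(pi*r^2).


cos(23 deg) = 0.92050
pi*r^2 = 140.40
F = 3.543 * 0.92050 / 140.40 = 0.023230

0.023230


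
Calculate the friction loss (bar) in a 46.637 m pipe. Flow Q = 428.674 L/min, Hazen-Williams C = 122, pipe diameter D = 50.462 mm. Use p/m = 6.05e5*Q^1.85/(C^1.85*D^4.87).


Q^1.85 = 74035
C^1.85 = 7240.5
D^4.87 = 1.9653e+08
p/m = 0.031477 bar/m
p_total = 0.031477 * 46.637 = 1.4680 bar

1.4680 bar


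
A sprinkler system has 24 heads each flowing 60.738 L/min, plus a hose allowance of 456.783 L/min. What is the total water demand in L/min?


Sprinkler demand = 24 * 60.738 = 1457.712 L/min
Total = 1457.712 + 456.783 = 1914.495 L/min

1914.495 L/min


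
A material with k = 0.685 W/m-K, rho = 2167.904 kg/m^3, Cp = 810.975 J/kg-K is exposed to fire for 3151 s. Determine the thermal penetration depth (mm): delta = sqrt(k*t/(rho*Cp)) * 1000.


alpha = 0.685 / (2167.904 * 810.975) = 3.8962e-07 m^2/s
alpha * t = 0.0012277
delta = sqrt(0.0012277) * 1000 = 35.039 mm

35.039 mm


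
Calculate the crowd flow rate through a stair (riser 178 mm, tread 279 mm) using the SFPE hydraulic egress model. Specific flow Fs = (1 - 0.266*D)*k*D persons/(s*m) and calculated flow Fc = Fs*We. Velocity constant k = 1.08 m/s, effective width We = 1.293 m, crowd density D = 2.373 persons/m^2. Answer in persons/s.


1 - 0.266*D = 1 - 0.266*2.373 = 0.36878
Fs = 0.36878 * 1.08 * 2.373 = 0.94513 persons/(s*m)
Fc = 0.94513 * 1.293 = 1.2221 persons/s

1.2221 persons/s


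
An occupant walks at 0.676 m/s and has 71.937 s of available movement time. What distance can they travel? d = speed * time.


d = 0.676 * 71.937 = 48.629 m

48.629 m


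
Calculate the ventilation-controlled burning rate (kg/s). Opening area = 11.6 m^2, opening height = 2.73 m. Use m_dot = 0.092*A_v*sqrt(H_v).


sqrt(H_v) = 1.6523
m_dot = 0.092 * 11.6 * 1.6523 = 1.7633 kg/s

1.7633 kg/s


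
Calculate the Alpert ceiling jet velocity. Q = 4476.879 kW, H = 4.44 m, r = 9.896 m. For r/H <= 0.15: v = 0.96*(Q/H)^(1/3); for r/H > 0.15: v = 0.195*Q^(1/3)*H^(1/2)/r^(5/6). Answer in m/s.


r/H = 9.896 / 4.44 = 2.2288
r/H > 0.15, so v = 0.195*Q^(1/3)*H^(1/2)/r^(5/6)
Q^(1/3) = 16.481
H^(1/2) = 2.1071
r^(5/6) = 6.7538
v = 0.195 * 16.481 * 2.1071 / 6.7538 = 1.0027 m/s

1.0027 m/s


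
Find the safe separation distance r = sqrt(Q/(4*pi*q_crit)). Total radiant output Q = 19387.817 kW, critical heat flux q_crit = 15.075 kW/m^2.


4*pi*q_crit = 189.44
Q/(4*pi*q_crit) = 102.34
r = sqrt(102.34) = 10.117 m

10.117 m


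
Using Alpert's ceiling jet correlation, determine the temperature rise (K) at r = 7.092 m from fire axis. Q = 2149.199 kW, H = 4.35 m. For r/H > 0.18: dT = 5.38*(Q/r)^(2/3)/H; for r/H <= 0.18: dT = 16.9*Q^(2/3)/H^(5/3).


r/H = 7.092 / 4.35 = 1.6303
r/H > 0.18, so dT = 5.38*(Q/r)^(2/3)/H
Q/r = 303.05
(Q/r)^(2/3) = 45.117
dT = 5.38 * 45.117 / 4.35 = 55.800 K

55.800 K


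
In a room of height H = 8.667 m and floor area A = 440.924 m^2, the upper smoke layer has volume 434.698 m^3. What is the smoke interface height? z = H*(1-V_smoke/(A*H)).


V/(A*H) = 0.11375
1 - 0.11375 = 0.88625
z = 8.667 * 0.88625 = 7.6811 m

7.6811 m


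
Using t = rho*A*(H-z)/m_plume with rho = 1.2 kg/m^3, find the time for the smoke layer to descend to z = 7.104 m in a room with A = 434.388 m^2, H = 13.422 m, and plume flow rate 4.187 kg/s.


H - z = 6.318 m
t = 1.2 * 434.388 * 6.318 / 4.187 = 786.57 s

786.57 s


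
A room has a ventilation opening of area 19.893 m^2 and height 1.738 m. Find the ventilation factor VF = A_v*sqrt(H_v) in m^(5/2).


sqrt(H_v) = 1.3183
VF = 19.893 * 1.3183 = 26.226 m^(5/2)

26.226 m^(5/2)


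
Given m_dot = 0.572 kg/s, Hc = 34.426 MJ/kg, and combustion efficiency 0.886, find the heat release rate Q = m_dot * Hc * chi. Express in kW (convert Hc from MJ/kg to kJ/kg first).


Hc = 34.426 MJ/kg = 34.426 * 1000 kJ/kg = 34426 kJ/kg
Q = 0.572 kg/s * 34426 kJ/kg * 0.886 = 17447 kW

17447 kW


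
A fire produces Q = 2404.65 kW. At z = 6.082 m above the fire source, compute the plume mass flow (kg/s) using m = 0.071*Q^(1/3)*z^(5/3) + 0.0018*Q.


Q^(1/3) = 13.397
z^(5/3) = 20.265
First term = 0.071 * 13.397 * 20.265 = 19.276
Second term = 0.0018 * 2404.65 = 4.3284
m = 23.604 kg/s

23.604 kg/s


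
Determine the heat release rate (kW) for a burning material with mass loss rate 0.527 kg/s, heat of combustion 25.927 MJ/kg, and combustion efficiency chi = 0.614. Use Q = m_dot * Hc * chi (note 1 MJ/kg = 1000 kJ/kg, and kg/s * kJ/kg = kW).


Hc = 25.927 MJ/kg = 25.927 * 1000 kJ/kg = 25927 kJ/kg
Q = 0.527 kg/s * 25927 kJ/kg * 0.614 = 8389.4 kW

8389.4 kW


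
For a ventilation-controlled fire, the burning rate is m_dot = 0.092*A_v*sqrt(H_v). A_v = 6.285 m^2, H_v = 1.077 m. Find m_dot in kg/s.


sqrt(H_v) = 1.0378
m_dot = 0.092 * 6.285 * 1.0378 = 0.60007 kg/s

0.60007 kg/s


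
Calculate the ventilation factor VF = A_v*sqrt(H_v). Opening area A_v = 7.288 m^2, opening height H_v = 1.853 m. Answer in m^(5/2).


sqrt(H_v) = 1.3612
VF = 7.288 * 1.3612 = 9.9208 m^(5/2)

9.9208 m^(5/2)


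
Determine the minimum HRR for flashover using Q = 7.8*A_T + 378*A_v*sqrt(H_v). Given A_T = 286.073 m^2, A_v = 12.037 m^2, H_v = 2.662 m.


7.8*A_T = 2231.4
sqrt(H_v) = 1.6316
378*A_v*sqrt(H_v) = 7423.6
Q = 2231.4 + 7423.6 = 9655.0 kW

9655.0 kW


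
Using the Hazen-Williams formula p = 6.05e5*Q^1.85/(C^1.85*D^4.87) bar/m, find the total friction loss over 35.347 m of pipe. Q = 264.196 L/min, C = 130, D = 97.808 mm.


Q^1.85 = 30239
C^1.85 = 8143.2
D^4.87 = 4.9331e+09
p/m = 0.00045541 bar/m
p_total = 0.00045541 * 35.347 = 0.016097 bar

0.016097 bar


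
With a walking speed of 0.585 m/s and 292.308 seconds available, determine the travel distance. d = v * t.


d = 0.585 * 292.308 = 171.00 m

171.00 m


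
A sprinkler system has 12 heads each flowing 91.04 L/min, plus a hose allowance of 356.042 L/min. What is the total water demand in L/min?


Sprinkler demand = 12 * 91.04 = 1092.48 L/min
Total = 1092.48 + 356.042 = 1448.522 L/min

1448.522 L/min


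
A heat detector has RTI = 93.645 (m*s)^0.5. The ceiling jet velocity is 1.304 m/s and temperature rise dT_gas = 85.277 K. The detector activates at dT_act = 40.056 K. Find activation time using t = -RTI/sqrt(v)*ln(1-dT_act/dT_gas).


dT_act/dT_gas = 0.46972
ln(1 - 0.46972) = -0.63434
t = -93.645 / sqrt(1.304) * -0.63434 = 52.020 s

52.020 s


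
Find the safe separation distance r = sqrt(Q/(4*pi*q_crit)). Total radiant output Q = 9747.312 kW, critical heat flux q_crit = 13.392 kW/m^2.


4*pi*q_crit = 168.29
Q/(4*pi*q_crit) = 57.920
r = sqrt(57.920) = 7.6105 m

7.6105 m


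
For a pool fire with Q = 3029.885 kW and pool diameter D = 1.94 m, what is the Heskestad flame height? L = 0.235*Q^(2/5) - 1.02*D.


Q^(2/5) = 24.693
0.235 * Q^(2/5) = 5.8028
1.02 * D = 1.9788
L = 3.8240 m

3.8240 m


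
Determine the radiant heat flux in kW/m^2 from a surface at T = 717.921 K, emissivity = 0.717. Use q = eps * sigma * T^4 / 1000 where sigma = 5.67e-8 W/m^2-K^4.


T^4 = 2.6565e+11
q = 0.717 * 5.67e-8 * 2.6565e+11 / 1000 = 10.800 kW/m^2

10.800 kW/m^2


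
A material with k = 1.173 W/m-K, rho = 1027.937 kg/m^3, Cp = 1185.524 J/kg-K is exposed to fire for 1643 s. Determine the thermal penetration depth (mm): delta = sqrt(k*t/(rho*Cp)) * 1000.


alpha = 1.173 / (1027.937 * 1185.524) = 9.6255e-07 m^2/s
alpha * t = 0.0015815
delta = sqrt(0.0015815) * 1000 = 39.768 mm

39.768 mm


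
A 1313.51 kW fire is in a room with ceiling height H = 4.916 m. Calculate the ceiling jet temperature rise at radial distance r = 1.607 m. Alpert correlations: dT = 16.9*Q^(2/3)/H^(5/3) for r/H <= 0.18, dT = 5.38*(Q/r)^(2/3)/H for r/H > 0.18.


r/H = 1.607 / 4.916 = 0.32689
r/H > 0.18, so dT = 5.38*(Q/r)^(2/3)/H
Q/r = 817.37
(Q/r)^(2/3) = 87.420
dT = 5.38 * 87.420 / 4.916 = 95.671 K

95.671 K


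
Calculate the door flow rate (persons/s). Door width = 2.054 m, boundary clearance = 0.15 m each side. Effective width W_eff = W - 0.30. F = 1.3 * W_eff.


W_eff = 2.054 - 0.30 = 1.754 m
F = 1.3 * 1.754 = 2.2802 persons/s

2.2802 persons/s


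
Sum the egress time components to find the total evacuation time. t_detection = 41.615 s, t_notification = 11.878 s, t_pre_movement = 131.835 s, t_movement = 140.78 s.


Total = 41.615 + 11.878 + 131.835 + 140.78 = 326.108 s

326.108 s


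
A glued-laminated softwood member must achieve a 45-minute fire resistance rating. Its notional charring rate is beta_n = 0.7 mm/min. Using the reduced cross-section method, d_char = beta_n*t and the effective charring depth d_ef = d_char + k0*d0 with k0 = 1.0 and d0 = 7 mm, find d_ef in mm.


d_char = 0.7 * 45 = 31.5 mm
d_ef = 31.5 + 1.0*7 = 38.5 mm

38.5 mm


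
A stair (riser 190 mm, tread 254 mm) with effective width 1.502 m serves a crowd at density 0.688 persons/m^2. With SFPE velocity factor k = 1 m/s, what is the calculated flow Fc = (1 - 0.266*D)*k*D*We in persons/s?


1 - 0.266*D = 1 - 0.266*0.688 = 0.81699
Fs = 0.81699 * 1 * 0.688 = 0.56209 persons/(s*m)
Fc = 0.56209 * 1.502 = 0.84426 persons/s

0.84426 persons/s


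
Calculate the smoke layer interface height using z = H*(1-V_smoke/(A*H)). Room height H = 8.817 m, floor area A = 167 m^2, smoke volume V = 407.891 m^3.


V/(A*H) = 0.27702
1 - 0.27702 = 0.72298
z = 8.817 * 0.72298 = 6.3745 m

6.3745 m


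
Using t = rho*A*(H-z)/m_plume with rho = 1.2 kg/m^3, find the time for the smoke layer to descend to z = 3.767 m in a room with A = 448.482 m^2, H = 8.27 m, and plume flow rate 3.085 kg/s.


H - z = 4.503 m
t = 1.2 * 448.482 * 4.503 / 3.085 = 785.55 s

785.55 s


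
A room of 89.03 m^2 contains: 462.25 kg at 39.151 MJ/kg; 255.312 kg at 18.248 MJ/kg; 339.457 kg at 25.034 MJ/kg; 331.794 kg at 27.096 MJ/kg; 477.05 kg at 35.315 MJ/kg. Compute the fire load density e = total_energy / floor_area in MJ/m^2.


Total energy = 462.25*39.151 + 255.312*18.248 + 339.457*25.034 + 331.794*27.096 + 477.05*35.315
= 18097.55 + 4658.933 + 8497.967 + 8990.290 + 16847.02
= 57091.76 MJ
e = 57091.76 / 89.03 = 641.26 MJ/m^2

641.26 MJ/m^2


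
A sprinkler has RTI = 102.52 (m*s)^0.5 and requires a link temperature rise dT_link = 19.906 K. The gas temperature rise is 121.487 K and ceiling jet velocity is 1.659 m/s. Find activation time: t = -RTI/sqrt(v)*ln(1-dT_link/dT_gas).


dT_link/dT_gas = 0.16385
ln(1 - 0.16385) = -0.17895
t = -102.52 / sqrt(1.659) * -0.17895 = 14.244 s

14.244 s


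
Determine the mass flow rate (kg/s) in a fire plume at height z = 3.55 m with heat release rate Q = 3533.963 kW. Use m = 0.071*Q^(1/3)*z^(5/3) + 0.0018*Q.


Q^(1/3) = 15.232
z^(5/3) = 8.2613
First term = 0.071 * 15.232 * 8.2613 = 8.9343
Second term = 0.0018 * 3533.963 = 6.3611
m = 15.295 kg/s

15.295 kg/s


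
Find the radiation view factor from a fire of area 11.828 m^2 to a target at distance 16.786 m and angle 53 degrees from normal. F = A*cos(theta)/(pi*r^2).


cos(53 deg) = 0.60182
pi*r^2 = 885.21
F = 11.828 * 0.60182 / 885.21 = 0.0080414

0.0080414


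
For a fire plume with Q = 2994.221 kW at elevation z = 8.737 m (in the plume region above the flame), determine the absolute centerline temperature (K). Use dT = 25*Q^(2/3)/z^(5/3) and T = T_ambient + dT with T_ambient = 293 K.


Q^(2/3) = 207.74
z^(5/3) = 37.063
dT = 25 * 207.74 / 37.063 = 140.13 K
T = 293 + 140.13 = 433.13 K

433.13 K


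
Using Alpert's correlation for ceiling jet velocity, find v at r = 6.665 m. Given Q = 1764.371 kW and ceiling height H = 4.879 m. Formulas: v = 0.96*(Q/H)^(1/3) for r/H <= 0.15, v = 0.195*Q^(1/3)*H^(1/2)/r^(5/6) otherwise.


r/H = 6.665 / 4.879 = 1.3661
r/H > 0.15, so v = 0.195*Q^(1/3)*H^(1/2)/r^(5/6)
Q^(1/3) = 12.084
H^(1/2) = 2.2088
r^(5/6) = 4.8585
v = 0.195 * 12.084 * 2.2088 / 4.8585 = 1.0713 m/s

1.0713 m/s


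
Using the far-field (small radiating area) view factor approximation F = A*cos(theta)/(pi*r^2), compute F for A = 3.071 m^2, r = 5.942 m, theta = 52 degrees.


cos(52 deg) = 0.61566
pi*r^2 = 110.92
F = 3.071 * 0.61566 / 110.92 = 0.017045

0.017045


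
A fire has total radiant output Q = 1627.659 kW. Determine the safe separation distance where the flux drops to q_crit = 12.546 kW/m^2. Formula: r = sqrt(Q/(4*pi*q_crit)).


4*pi*q_crit = 157.66
Q/(4*pi*q_crit) = 10.324
r = sqrt(10.324) = 3.2131 m

3.2131 m


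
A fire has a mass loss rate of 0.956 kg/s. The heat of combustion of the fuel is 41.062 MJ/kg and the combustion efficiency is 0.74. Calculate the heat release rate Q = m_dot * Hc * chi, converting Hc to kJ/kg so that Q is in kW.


Hc = 41.062 MJ/kg = 41.062 * 1000 kJ/kg = 41062 kJ/kg
Q = 0.956 kg/s * 41062 kJ/kg * 0.74 = 29049 kW

29049 kW


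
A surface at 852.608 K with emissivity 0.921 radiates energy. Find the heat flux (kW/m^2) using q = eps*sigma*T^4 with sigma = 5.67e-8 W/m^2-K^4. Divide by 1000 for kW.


T^4 = 5.2844e+11
q = 0.921 * 5.67e-8 * 5.2844e+11 / 1000 = 27.596 kW/m^2

27.596 kW/m^2


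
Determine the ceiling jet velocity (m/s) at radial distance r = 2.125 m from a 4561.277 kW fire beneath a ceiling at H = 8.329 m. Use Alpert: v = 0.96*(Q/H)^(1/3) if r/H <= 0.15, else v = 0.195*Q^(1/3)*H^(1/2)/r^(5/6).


r/H = 2.125 / 8.329 = 0.25513
r/H > 0.15, so v = 0.195*Q^(1/3)*H^(1/2)/r^(5/6)
Q^(1/3) = 16.584
H^(1/2) = 2.8860
r^(5/6) = 1.8741
v = 0.195 * 16.584 * 2.8860 / 1.8741 = 4.9800 m/s

4.9800 m/s


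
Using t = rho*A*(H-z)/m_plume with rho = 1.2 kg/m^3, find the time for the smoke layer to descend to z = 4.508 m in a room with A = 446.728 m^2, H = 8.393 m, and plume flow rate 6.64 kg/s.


H - z = 3.885 m
t = 1.2 * 446.728 * 3.885 / 6.64 = 313.65 s

313.65 s


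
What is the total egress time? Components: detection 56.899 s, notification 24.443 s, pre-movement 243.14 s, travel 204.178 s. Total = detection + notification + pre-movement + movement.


Total = 56.899 + 24.443 + 243.14 + 204.178 = 528.66 s

528.66 s


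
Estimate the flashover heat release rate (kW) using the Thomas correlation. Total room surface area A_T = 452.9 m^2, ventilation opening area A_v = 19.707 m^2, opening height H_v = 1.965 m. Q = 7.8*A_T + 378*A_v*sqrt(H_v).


7.8*A_T = 3532.62
sqrt(H_v) = 1.4018
378*A_v*sqrt(H_v) = 10442
Q = 3532.62 + 10442 = 13975 kW

13975 kW


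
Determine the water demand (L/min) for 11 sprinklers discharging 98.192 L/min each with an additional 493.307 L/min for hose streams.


Sprinkler demand = 11 * 98.192 = 1080.112 L/min
Total = 1080.112 + 493.307 = 1573.419 L/min

1573.419 L/min


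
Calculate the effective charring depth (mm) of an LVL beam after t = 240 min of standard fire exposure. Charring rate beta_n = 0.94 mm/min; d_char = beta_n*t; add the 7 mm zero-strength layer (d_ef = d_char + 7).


d_char = 0.94 * 240 = 225.6 mm
d_ef = 225.6 + 1.0*7 = 232.6 mm

232.6 mm


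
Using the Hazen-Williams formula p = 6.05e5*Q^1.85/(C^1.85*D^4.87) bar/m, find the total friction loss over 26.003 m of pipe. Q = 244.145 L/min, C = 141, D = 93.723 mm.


Q^1.85 = 26131
C^1.85 = 9463.6
D^4.87 = 4.0077e+09
p/m = 0.00041683 bar/m
p_total = 0.00041683 * 26.003 = 0.010839 bar

0.010839 bar


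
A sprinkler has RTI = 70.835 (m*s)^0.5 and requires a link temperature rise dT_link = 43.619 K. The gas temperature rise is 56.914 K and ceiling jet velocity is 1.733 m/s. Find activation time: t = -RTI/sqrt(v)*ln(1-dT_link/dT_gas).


dT_link/dT_gas = 0.76640
ln(1 - 0.76640) = -1.4542
t = -70.835 / sqrt(1.733) * -1.4542 = 78.245 s

78.245 s


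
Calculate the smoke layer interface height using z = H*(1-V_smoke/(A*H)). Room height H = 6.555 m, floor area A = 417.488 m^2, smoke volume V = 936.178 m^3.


V/(A*H) = 0.34209
1 - 0.34209 = 0.65791
z = 6.555 * 0.65791 = 4.3126 m

4.3126 m


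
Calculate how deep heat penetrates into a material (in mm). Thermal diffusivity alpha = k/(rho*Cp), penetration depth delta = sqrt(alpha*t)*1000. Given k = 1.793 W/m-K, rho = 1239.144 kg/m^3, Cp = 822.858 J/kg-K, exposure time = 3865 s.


alpha = 1.793 / (1239.144 * 822.858) = 1.7585e-06 m^2/s
alpha * t = 0.0067965
delta = sqrt(0.0067965) * 1000 = 82.441 mm

82.441 mm


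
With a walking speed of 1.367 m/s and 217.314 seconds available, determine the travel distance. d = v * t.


d = 1.367 * 217.314 = 297.07 m

297.07 m


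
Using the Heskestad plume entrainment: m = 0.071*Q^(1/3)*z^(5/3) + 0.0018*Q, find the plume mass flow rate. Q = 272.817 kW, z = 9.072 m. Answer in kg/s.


Q^(1/3) = 6.4857
z^(5/3) = 39.461
First term = 0.071 * 6.4857 * 39.461 = 18.171
Second term = 0.0018 * 272.817 = 0.49107
m = 18.662 kg/s

18.662 kg/s


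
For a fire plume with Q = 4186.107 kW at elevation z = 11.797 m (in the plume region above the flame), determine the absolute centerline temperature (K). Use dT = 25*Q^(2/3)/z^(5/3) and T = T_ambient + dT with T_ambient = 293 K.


Q^(2/3) = 259.74
z^(5/3) = 61.134
dT = 25 * 259.74 / 61.134 = 106.22 K
T = 293 + 106.22 = 399.22 K

399.22 K


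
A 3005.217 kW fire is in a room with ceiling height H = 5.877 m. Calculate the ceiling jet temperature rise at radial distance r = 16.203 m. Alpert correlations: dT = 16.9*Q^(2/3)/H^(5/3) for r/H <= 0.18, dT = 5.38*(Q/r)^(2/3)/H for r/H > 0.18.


r/H = 16.203 / 5.877 = 2.7570
r/H > 0.18, so dT = 5.38*(Q/r)^(2/3)/H
Q/r = 185.47
(Q/r)^(2/3) = 32.523
dT = 5.38 * 32.523 / 5.877 = 29.772 K

29.772 K


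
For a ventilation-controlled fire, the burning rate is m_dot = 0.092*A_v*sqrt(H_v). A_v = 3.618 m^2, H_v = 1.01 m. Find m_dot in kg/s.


sqrt(H_v) = 1.0050
m_dot = 0.092 * 3.618 * 1.0050 = 0.33452 kg/s

0.33452 kg/s


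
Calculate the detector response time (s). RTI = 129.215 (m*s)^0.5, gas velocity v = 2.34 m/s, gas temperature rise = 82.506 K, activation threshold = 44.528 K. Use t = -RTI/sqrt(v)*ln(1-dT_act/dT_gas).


dT_act/dT_gas = 0.53969
ln(1 - 0.53969) = -0.77586
t = -129.215 / sqrt(2.34) * -0.77586 = 65.538 s

65.538 s


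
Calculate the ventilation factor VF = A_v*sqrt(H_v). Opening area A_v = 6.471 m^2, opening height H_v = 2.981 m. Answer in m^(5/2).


sqrt(H_v) = 1.7266
VF = 6.471 * 1.7266 = 11.173 m^(5/2)

11.173 m^(5/2)


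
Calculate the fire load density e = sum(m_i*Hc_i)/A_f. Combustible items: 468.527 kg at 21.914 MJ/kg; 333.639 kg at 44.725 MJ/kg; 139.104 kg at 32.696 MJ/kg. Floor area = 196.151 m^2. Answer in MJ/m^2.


Total energy = 468.527*21.914 + 333.639*44.725 + 139.104*32.696
= 10267.30 + 14922.00 + 4548.144
= 29737.45 MJ
e = 29737.45 / 196.151 = 151.60 MJ/m^2

151.60 MJ/m^2


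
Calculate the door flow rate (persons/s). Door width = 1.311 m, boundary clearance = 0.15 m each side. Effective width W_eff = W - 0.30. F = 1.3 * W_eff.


W_eff = 1.311 - 0.30 = 1.011 m
F = 1.3 * 1.011 = 1.3143 persons/s

1.3143 persons/s


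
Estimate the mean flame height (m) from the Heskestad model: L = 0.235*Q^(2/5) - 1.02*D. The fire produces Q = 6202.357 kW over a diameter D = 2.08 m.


Q^(2/5) = 32.887
0.235 * Q^(2/5) = 7.7284
1.02 * D = 2.1216
L = 5.6068 m

5.6068 m


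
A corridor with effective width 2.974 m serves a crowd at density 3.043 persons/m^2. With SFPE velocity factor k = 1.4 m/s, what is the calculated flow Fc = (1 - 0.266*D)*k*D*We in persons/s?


1 - 0.266*D = 1 - 0.266*3.043 = 0.19056
Fs = 0.19056 * 1.4 * 3.043 = 0.81183 persons/(s*m)
Fc = 0.81183 * 2.974 = 2.4144 persons/s

2.4144 persons/s


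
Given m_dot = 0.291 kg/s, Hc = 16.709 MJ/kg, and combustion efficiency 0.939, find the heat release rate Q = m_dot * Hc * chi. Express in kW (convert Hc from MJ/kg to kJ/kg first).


Hc = 16.709 MJ/kg = 16.709 * 1000 kJ/kg = 16709 kJ/kg
Q = 0.291 kg/s * 16709 kJ/kg * 0.939 = 4565.7 kW

4565.7 kW


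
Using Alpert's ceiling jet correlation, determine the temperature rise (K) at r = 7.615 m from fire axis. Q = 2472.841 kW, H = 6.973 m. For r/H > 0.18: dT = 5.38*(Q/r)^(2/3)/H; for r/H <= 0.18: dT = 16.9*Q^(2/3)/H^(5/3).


r/H = 7.615 / 6.973 = 1.0921
r/H > 0.18, so dT = 5.38*(Q/r)^(2/3)/H
Q/r = 324.73
(Q/r)^(2/3) = 47.244
dT = 5.38 * 47.244 / 6.973 = 36.451 K

36.451 K


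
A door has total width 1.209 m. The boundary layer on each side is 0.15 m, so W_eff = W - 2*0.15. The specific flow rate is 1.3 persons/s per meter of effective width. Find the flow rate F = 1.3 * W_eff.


W_eff = 1.209 - 0.30 = 0.909 m
F = 1.3 * 0.909 = 1.1817 persons/s

1.1817 persons/s


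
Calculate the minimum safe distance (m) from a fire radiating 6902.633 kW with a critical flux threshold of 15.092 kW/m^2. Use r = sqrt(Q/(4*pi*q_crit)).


4*pi*q_crit = 189.65
Q/(4*pi*q_crit) = 36.396
r = sqrt(36.396) = 6.0329 m

6.0329 m


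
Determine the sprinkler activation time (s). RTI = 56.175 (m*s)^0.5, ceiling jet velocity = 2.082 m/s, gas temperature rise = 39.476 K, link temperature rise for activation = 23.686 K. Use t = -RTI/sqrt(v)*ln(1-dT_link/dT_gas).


dT_link/dT_gas = 0.60001
ln(1 - 0.60001) = -0.91632
t = -56.175 / sqrt(2.082) * -0.91632 = 35.674 s

35.674 s


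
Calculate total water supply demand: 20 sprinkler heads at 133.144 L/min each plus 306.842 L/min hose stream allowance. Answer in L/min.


Sprinkler demand = 20 * 133.144 = 2662.88 L/min
Total = 2662.88 + 306.842 = 2969.722 L/min

2969.722 L/min


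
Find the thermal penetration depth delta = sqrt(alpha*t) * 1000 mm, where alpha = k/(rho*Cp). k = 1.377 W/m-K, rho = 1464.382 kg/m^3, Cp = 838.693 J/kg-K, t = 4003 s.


alpha = 1.377 / (1464.382 * 838.693) = 1.1212e-06 m^2/s
alpha * t = 0.0044881
delta = sqrt(0.0044881) * 1000 = 66.993 mm

66.993 mm


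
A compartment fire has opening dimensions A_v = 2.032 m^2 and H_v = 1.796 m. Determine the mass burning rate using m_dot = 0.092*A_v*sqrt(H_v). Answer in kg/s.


sqrt(H_v) = 1.3401
m_dot = 0.092 * 2.032 * 1.3401 = 0.25053 kg/s

0.25053 kg/s


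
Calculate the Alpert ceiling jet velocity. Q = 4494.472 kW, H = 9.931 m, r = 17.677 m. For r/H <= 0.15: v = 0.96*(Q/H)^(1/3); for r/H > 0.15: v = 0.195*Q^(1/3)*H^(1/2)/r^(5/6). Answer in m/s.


r/H = 17.677 / 9.931 = 1.7800
r/H > 0.15, so v = 0.195*Q^(1/3)*H^(1/2)/r^(5/6)
Q^(1/3) = 16.503
H^(1/2) = 3.1513
r^(5/6) = 10.952
v = 0.195 * 16.503 * 3.1513 / 10.952 = 0.92594 m/s

0.92594 m/s


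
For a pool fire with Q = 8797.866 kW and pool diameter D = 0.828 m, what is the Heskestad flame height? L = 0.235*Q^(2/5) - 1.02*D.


Q^(2/5) = 37.823
0.235 * Q^(2/5) = 8.8883
1.02 * D = 0.84456
L = 8.0437 m

8.0437 m


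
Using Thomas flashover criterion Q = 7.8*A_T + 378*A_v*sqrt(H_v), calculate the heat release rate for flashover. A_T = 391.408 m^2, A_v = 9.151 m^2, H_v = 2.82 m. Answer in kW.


7.8*A_T = 3053.0
sqrt(H_v) = 1.6793
378*A_v*sqrt(H_v) = 5808.8
Q = 3053.0 + 5808.8 = 8861.8 kW

8861.8 kW


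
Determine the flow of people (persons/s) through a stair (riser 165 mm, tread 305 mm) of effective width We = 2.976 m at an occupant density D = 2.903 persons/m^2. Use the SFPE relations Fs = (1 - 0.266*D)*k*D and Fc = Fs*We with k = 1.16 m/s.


1 - 0.266*D = 1 - 0.266*2.903 = 0.22780
Fs = 0.22780 * 1.16 * 2.903 = 0.76712 persons/(s*m)
Fc = 0.76712 * 2.976 = 2.2829 persons/s

2.2829 persons/s


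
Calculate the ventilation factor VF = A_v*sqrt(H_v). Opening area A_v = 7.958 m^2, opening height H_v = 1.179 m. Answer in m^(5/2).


sqrt(H_v) = 1.0858
VF = 7.958 * 1.0858 = 8.6409 m^(5/2)

8.6409 m^(5/2)


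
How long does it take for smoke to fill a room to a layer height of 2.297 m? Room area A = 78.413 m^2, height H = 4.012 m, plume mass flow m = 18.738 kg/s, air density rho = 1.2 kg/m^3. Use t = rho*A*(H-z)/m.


H - z = 1.715 m
t = 1.2 * 78.413 * 1.715 / 18.738 = 8.6121 s

8.6121 s


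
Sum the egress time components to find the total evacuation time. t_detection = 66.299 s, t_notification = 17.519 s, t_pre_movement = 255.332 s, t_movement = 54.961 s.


Total = 66.299 + 17.519 + 255.332 + 54.961 = 394.111 s

394.111 s


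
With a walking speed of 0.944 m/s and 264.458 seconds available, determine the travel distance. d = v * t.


d = 0.944 * 264.458 = 249.65 m

249.65 m


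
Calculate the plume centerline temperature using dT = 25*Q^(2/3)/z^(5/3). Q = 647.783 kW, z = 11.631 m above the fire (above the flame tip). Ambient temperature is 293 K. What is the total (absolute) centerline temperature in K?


Q^(2/3) = 74.866
z^(5/3) = 59.707
dT = 25 * 74.866 / 59.707 = 31.347 K
T = 293 + 31.347 = 324.35 K

324.35 K


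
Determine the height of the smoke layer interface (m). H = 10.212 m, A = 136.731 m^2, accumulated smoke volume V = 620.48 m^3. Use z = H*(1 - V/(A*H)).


V/(A*H) = 0.44438
1 - 0.44438 = 0.55562
z = 10.212 * 0.55562 = 5.6740 m

5.6740 m


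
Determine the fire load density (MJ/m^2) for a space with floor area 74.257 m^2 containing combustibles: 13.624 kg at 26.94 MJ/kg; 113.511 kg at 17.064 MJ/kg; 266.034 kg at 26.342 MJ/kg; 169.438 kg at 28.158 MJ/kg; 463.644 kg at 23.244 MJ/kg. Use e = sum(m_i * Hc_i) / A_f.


Total energy = 13.624*26.94 + 113.511*17.064 + 266.034*26.342 + 169.438*28.158 + 463.644*23.244
= 367.0306 + 1936.952 + 7007.868 + 4771.035 + 10776.94
= 24859.83 MJ
e = 24859.83 / 74.257 = 334.78 MJ/m^2

334.78 MJ/m^2


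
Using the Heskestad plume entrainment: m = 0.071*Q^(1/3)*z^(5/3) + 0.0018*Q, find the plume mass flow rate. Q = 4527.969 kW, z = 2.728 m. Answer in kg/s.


Q^(1/3) = 16.544
z^(5/3) = 5.3261
First term = 0.071 * 16.544 * 5.3261 = 6.2560
Second term = 0.0018 * 4527.969 = 8.1503
m = 14.406 kg/s

14.406 kg/s


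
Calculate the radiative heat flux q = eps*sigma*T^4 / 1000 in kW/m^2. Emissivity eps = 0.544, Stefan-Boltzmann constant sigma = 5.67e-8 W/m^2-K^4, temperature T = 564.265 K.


T^4 = 1.0138e+11
q = 0.544 * 5.67e-8 * 1.0138e+11 / 1000 = 3.1269 kW/m^2

3.1269 kW/m^2


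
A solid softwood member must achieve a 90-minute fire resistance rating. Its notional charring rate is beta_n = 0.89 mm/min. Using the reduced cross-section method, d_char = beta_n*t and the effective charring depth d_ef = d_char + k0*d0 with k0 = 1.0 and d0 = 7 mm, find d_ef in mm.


d_char = 0.89 * 90 = 80.1 mm
d_ef = 80.1 + 1.0*7 = 87.1 mm

87.1 mm


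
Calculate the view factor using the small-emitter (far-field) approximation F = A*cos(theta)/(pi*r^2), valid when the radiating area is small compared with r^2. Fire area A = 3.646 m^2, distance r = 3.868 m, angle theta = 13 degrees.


cos(13 deg) = 0.97437
pi*r^2 = 47.003
F = 3.646 * 0.97437 / 47.003 = 0.075582

0.075582


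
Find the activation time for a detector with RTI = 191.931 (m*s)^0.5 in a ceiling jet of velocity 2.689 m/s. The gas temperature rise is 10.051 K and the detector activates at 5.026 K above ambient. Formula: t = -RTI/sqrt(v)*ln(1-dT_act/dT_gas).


dT_act/dT_gas = 0.50005
ln(1 - 0.50005) = -0.69325
t = -191.931 / sqrt(2.689) * -0.69325 = 81.140 s

81.140 s


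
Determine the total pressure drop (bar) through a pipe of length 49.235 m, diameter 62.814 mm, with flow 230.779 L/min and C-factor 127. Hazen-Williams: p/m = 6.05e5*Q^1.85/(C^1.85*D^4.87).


Q^1.85 = 23546
C^1.85 = 7799.0
D^4.87 = 5.7087e+08
p/m = 0.0031996 bar/m
p_total = 0.0031996 * 49.235 = 0.15753 bar

0.15753 bar


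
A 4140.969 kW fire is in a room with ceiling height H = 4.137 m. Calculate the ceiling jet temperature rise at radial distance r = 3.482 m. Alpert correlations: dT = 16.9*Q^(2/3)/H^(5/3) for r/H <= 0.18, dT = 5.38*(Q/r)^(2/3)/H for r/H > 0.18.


r/H = 3.482 / 4.137 = 0.84167
r/H > 0.18, so dT = 5.38*(Q/r)^(2/3)/H
Q/r = 1189.3
(Q/r)^(2/3) = 112.25
dT = 5.38 * 112.25 / 4.137 = 145.98 K

145.98 K


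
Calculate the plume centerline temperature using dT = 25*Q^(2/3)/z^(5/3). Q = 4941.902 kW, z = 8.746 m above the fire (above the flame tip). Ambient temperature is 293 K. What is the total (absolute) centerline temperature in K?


Q^(2/3) = 290.13
z^(5/3) = 37.126
dT = 25 * 290.13 / 37.126 = 195.37 K
T = 293 + 195.37 = 488.37 K

488.37 K


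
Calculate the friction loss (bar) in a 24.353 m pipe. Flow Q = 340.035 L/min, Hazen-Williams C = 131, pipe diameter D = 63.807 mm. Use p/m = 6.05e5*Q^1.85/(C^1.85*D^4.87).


Q^1.85 = 48230
C^1.85 = 8259.5
D^4.87 = 6.1618e+08
p/m = 0.0057334 bar/m
p_total = 0.0057334 * 24.353 = 0.13963 bar

0.13963 bar


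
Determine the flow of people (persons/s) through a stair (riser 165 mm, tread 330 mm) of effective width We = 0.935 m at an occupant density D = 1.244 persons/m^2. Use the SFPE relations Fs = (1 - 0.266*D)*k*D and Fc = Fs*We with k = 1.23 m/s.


1 - 0.266*D = 1 - 0.266*1.244 = 0.66910
Fs = 0.66910 * 1.23 * 1.244 = 1.0238 persons/(s*m)
Fc = 1.0238 * 0.935 = 0.95725 persons/s

0.95725 persons/s


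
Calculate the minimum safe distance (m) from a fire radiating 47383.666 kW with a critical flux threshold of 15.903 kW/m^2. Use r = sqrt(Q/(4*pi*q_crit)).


4*pi*q_crit = 199.84
Q/(4*pi*q_crit) = 237.10
r = sqrt(237.10) = 15.398 m

15.398 m


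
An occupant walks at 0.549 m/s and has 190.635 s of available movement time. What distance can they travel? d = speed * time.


d = 0.549 * 190.635 = 104.66 m

104.66 m


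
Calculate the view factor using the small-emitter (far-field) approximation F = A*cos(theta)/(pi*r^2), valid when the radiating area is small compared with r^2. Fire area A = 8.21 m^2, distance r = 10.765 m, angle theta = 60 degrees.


cos(60 deg) = 0.5
pi*r^2 = 364.06
F = 8.21 * 0.5 / 364.06 = 0.011275

0.011275


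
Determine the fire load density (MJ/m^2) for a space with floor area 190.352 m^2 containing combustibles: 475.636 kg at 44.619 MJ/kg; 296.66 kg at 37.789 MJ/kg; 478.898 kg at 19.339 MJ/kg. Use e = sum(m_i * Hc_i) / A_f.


Total energy = 475.636*44.619 + 296.66*37.789 + 478.898*19.339
= 21222.40 + 11210.48 + 9261.408
= 41694.30 MJ
e = 41694.30 / 190.352 = 219.04 MJ/m^2

219.04 MJ/m^2


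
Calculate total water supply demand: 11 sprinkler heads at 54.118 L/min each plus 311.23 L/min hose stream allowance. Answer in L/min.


Sprinkler demand = 11 * 54.118 = 595.298 L/min
Total = 595.298 + 311.23 = 906.528 L/min

906.528 L/min


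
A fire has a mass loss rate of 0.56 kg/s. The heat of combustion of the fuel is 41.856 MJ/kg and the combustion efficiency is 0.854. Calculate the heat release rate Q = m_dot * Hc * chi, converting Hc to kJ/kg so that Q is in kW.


Hc = 41.856 MJ/kg = 41.856 * 1000 kJ/kg = 41856 kJ/kg
Q = 0.56 kg/s * 41856 kJ/kg * 0.854 = 20017 kW

20017 kW


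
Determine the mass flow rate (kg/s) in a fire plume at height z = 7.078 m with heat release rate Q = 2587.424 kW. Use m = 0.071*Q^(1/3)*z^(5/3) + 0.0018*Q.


Q^(1/3) = 13.728
z^(5/3) = 26.093
First term = 0.071 * 13.728 * 26.093 = 25.433
Second term = 0.0018 * 2587.424 = 4.6574
m = 30.090 kg/s

30.090 kg/s


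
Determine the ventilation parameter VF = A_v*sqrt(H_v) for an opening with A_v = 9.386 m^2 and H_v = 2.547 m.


sqrt(H_v) = 1.5959
VF = 9.386 * 1.5959 = 14.979 m^(5/2)

14.979 m^(5/2)


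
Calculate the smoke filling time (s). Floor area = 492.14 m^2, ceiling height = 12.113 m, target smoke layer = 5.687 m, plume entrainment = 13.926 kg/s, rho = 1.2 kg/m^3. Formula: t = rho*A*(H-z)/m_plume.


H - z = 6.426 m
t = 1.2 * 492.14 * 6.426 / 13.926 = 272.51 s

272.51 s


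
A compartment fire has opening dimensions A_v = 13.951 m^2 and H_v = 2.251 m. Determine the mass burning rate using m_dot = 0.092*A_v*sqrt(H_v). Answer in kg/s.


sqrt(H_v) = 1.5003
m_dot = 0.092 * 13.951 * 1.5003 = 1.9257 kg/s

1.9257 kg/s


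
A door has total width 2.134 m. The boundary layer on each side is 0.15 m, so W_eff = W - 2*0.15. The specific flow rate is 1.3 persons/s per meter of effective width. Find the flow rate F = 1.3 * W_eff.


W_eff = 2.134 - 0.30 = 1.834 m
F = 1.3 * 1.834 = 2.3842 persons/s

2.3842 persons/s


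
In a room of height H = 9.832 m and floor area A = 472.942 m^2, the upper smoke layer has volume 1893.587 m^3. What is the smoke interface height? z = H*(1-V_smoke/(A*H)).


V/(A*H) = 0.40723
1 - 0.40723 = 0.59277
z = 9.832 * 0.59277 = 5.8282 m

5.8282 m


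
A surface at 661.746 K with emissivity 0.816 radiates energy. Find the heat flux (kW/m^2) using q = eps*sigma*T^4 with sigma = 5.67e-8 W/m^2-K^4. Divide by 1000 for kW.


T^4 = 1.9176e+11
q = 0.816 * 5.67e-8 * 1.9176e+11 / 1000 = 8.8723 kW/m^2

8.8723 kW/m^2


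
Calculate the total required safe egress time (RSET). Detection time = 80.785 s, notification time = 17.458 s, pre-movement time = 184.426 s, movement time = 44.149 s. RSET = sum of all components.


Total = 80.785 + 17.458 + 184.426 + 44.149 = 326.818 s

326.818 s


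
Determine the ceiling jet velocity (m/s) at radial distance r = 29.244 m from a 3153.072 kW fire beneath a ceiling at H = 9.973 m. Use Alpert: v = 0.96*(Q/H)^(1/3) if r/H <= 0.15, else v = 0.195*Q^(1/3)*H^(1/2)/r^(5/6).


r/H = 29.244 / 9.973 = 2.9323
r/H > 0.15, so v = 0.195*Q^(1/3)*H^(1/2)/r^(5/6)
Q^(1/3) = 14.664
H^(1/2) = 3.1580
r^(5/6) = 16.661
v = 0.195 * 14.664 * 3.1580 / 16.661 = 0.54199 m/s

0.54199 m/s


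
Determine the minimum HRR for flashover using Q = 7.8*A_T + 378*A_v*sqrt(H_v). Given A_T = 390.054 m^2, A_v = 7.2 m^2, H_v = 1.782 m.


7.8*A_T = 3042.4
sqrt(H_v) = 1.3349
378*A_v*sqrt(H_v) = 3633.1
Q = 3042.4 + 3633.1 = 6675.5 kW

6675.5 kW


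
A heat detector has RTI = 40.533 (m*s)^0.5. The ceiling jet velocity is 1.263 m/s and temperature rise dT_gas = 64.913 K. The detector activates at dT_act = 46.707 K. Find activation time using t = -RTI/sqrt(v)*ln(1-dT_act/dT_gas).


dT_act/dT_gas = 0.71953
ln(1 - 0.71953) = -1.2713
t = -40.533 / sqrt(1.263) * -1.2713 = 45.852 s

45.852 s


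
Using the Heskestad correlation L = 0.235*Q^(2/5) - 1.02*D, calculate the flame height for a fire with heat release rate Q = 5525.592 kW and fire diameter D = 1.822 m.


Q^(2/5) = 31.402
0.235 * Q^(2/5) = 7.3794
1.02 * D = 1.8584
L = 5.5209 m

5.5209 m


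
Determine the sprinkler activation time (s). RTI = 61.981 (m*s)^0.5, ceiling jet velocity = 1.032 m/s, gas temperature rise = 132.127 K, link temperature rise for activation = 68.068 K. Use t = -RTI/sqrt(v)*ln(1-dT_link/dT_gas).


dT_link/dT_gas = 0.51517
ln(1 - 0.51517) = -0.72396
t = -61.981 / sqrt(1.032) * -0.72396 = 44.171 s

44.171 s


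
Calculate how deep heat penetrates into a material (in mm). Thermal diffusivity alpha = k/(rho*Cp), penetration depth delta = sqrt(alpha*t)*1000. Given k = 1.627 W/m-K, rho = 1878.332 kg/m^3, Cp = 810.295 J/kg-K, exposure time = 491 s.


alpha = 1.627 / (1878.332 * 810.295) = 1.0690e-06 m^2/s
alpha * t = 0.00052487
delta = sqrt(0.00052487) * 1000 = 22.910 mm

22.910 mm


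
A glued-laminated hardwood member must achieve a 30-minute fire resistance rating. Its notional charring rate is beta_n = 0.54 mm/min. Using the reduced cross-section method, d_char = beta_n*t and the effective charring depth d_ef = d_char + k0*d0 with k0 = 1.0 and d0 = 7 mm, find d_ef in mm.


d_char = 0.54 * 30 = 16.2 mm
d_ef = 16.2 + 1.0*7 = 23.2 mm

23.2 mm


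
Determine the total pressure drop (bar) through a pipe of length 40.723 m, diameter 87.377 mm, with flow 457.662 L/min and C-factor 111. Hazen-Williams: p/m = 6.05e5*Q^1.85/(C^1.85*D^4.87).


Q^1.85 = 83562
C^1.85 = 6079.2
D^4.87 = 2.8484e+09
p/m = 0.0029195 bar/m
p_total = 0.0029195 * 40.723 = 0.11889 bar

0.11889 bar


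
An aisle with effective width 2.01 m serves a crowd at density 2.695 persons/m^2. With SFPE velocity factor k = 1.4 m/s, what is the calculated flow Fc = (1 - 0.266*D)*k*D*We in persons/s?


1 - 0.266*D = 1 - 0.266*2.695 = 0.28313
Fs = 0.28313 * 1.4 * 2.695 = 1.0682 persons/(s*m)
Fc = 1.0682 * 2.01 = 2.1472 persons/s

2.1472 persons/s


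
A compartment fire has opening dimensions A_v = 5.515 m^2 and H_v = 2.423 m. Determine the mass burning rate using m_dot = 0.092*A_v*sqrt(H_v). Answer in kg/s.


sqrt(H_v) = 1.5566
m_dot = 0.092 * 5.515 * 1.5566 = 0.78979 kg/s

0.78979 kg/s


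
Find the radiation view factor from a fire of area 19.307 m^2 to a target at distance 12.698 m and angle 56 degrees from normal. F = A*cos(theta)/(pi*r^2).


cos(56 deg) = 0.55919
pi*r^2 = 506.55
F = 19.307 * 0.55919 / 506.55 = 0.021314

0.021314


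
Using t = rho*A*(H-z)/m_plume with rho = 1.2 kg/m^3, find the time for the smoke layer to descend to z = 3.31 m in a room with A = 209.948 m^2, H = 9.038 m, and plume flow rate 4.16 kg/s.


H - z = 5.728 m
t = 1.2 * 209.948 * 5.728 / 4.16 = 346.90 s

346.90 s


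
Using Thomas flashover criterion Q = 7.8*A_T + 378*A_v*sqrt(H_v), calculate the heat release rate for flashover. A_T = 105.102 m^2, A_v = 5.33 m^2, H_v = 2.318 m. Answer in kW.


7.8*A_T = 819.80
sqrt(H_v) = 1.5225
378*A_v*sqrt(H_v) = 3067.4
Q = 819.80 + 3067.4 = 3887.2 kW

3887.2 kW


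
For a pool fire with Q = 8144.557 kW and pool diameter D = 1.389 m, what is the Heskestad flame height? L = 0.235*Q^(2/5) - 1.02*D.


Q^(2/5) = 36.673
0.235 * Q^(2/5) = 8.6182
1.02 * D = 1.4168
L = 7.2014 m

7.2014 m


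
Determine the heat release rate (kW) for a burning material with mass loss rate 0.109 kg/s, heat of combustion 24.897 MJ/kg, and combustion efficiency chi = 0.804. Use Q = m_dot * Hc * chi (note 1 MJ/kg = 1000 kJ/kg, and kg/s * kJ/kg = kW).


Hc = 24.897 MJ/kg = 24.897 * 1000 kJ/kg = 24897 kJ/kg
Q = 0.109 kg/s * 24897 kJ/kg * 0.804 = 2181.9 kW

2181.9 kW


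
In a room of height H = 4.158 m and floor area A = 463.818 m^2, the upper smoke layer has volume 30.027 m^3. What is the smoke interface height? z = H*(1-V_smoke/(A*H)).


V/(A*H) = 0.015570
1 - 0.015570 = 0.98443
z = 4.158 * 0.98443 = 4.0933 m

4.0933 m


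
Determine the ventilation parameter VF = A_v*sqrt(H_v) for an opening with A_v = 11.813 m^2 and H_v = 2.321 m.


sqrt(H_v) = 1.5235
VF = 11.813 * 1.5235 = 17.997 m^(5/2)

17.997 m^(5/2)


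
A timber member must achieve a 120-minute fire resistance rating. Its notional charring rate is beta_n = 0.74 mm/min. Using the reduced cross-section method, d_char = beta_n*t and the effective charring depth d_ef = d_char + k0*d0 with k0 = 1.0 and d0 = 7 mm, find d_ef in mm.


d_char = 0.74 * 120 = 88.8 mm
d_ef = 88.8 + 1.0*7 = 95.8 mm

95.8 mm


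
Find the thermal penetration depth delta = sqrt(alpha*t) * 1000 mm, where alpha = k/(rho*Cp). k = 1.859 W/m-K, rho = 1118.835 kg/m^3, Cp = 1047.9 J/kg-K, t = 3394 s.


alpha = 1.859 / (1118.835 * 1047.9) = 1.5856e-06 m^2/s
alpha * t = 0.0053815
delta = sqrt(0.0053815) * 1000 = 73.359 mm

73.359 mm


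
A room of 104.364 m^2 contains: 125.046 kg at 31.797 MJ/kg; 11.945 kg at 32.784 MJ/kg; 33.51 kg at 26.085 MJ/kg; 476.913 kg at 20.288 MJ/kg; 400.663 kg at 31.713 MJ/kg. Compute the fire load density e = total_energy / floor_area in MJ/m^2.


Total energy = 125.046*31.797 + 11.945*32.784 + 33.51*26.085 + 476.913*20.288 + 400.663*31.713
= 3976.088 + 391.6049 + 874.1083 + 9675.611 + 12706.23
= 27623.64 MJ
e = 27623.64 / 104.364 = 264.69 MJ/m^2

264.69 MJ/m^2


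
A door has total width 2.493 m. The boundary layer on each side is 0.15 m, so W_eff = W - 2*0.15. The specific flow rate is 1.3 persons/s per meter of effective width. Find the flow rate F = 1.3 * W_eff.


W_eff = 2.493 - 0.30 = 2.193 m
F = 1.3 * 2.193 = 2.8509 persons/s

2.8509 persons/s


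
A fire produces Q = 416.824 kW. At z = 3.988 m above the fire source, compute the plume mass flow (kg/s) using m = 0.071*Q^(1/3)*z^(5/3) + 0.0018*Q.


Q^(1/3) = 7.4699
z^(5/3) = 10.029
First term = 0.071 * 7.4699 * 10.029 = 5.3191
Second term = 0.0018 * 416.824 = 0.75028
m = 6.0693 kg/s

6.0693 kg/s
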